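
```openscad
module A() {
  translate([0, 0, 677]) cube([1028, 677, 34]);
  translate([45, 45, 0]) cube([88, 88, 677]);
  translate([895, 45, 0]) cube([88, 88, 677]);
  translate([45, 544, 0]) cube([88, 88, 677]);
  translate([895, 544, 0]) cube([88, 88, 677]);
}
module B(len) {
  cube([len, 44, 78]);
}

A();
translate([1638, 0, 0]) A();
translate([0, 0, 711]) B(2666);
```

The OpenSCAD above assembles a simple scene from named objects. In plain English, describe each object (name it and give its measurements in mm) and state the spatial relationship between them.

A is a table: top 1028 mm (x) × 677 mm (y), 34 mm thick, upper face at z = 711 mm, on four 88×88 mm square legs, each inset 45 mm from the nearest pair of top edges, running from z = 0 to the bottom of the top.

B is a rectangular beam 2666 mm long (x), 44 mm deep (y), 78 mm thick (z).

The beam spans the tops of two tables placed 610 mm apart, resting at z = 711 mm.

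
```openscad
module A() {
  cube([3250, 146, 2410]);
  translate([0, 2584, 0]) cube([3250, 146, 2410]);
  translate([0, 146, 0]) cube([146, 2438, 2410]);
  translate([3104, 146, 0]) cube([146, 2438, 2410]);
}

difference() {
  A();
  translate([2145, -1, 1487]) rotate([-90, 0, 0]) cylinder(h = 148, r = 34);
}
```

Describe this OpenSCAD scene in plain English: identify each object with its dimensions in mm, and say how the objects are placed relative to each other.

A is a box-shaped house frame (walls only): outside footprint 3250×2730 mm, wall height 2410 mm, wall thickness 146 mm. The two y-facing walls run the full x-width; the two x-facing walls fit between the inner faces of the y-facing walls.

The house frame has a circular hole of radius 34 mm through its front wall, centred at (x = 2145, z = 1487).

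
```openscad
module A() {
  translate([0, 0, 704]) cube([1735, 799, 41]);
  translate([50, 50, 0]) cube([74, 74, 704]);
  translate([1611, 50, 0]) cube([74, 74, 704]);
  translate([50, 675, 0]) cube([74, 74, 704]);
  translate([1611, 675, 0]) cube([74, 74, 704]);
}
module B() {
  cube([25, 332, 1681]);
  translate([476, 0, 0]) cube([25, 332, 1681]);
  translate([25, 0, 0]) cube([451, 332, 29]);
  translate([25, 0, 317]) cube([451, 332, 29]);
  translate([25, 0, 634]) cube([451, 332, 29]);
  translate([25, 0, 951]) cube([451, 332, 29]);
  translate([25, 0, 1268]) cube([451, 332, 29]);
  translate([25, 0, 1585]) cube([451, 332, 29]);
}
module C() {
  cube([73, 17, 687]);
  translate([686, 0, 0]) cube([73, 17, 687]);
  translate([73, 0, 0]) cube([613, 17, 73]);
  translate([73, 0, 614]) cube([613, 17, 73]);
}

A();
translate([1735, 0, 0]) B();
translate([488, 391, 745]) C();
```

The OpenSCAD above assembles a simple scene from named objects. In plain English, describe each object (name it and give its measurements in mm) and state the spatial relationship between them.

A is a table: top 1735 mm (x) × 799 mm (y), 41 mm thick, upper face at z = 745 mm, on four 74×74 mm square legs, each inset 50 mm from the nearest pair of top edges, running from z = 0 to the bottom of the top.

B is a bookshelf 501 mm wide overall, 332 mm deep and 1681 mm tall. The two sides are 25 mm thick vertical panels. 6 horizontal shelves of 29 mm thickness span between the inner faces of the sides; the lowest shelf sits on the floor and shelves are stacked with a clear vertical gap of 288 mm between each pair.

C is a rectangular picture frame lying in the x–z plane (depth along y). The opening is 613 mm wide (x) by 541 mm tall (z), surrounded by a border 73 mm wide on all four sides. The frame is 17 mm deep and is made of two full-height vertical stiles with two horizontal rails fitted between them.

The bookshelf is against the table's +x side, with their −y faces flush. The picture frame is on top of the table, centred.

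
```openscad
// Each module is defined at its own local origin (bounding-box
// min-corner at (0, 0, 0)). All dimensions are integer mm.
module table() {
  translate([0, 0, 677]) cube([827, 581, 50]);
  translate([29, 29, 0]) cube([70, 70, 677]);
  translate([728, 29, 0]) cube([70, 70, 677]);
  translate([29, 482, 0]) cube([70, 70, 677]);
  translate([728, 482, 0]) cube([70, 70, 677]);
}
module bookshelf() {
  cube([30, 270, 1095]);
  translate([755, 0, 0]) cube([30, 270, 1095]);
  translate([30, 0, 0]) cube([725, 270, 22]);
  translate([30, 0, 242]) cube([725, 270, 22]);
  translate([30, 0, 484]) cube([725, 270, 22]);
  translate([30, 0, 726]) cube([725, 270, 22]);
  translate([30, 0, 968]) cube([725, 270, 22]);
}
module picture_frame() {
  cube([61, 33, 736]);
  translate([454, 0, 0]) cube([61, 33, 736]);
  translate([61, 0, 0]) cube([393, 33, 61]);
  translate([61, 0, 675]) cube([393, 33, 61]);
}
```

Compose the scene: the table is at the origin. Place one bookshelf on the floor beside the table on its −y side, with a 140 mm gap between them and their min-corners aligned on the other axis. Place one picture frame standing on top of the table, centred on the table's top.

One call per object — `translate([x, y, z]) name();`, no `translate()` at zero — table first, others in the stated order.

table();
translate([0, -410, 0]) bookshelf();
translate([156, 274, 727]) picture_frame();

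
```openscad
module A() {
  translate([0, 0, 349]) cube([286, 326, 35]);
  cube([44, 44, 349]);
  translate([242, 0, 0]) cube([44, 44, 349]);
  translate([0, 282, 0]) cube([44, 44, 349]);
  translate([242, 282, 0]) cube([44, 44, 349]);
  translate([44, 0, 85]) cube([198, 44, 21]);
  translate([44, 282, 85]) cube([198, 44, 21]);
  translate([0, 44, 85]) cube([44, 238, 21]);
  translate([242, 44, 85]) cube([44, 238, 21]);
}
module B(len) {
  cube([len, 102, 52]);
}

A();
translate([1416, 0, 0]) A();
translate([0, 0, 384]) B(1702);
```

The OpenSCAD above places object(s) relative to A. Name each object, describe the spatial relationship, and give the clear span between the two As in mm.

Second stool starts at x = 1416; first ends at x = 286; clear span = 1416 − 286 = 1130 mm.

A is a stool. B is a beam. A beam spans the tops of two stools. The clear span between the two stools is 1130 mm.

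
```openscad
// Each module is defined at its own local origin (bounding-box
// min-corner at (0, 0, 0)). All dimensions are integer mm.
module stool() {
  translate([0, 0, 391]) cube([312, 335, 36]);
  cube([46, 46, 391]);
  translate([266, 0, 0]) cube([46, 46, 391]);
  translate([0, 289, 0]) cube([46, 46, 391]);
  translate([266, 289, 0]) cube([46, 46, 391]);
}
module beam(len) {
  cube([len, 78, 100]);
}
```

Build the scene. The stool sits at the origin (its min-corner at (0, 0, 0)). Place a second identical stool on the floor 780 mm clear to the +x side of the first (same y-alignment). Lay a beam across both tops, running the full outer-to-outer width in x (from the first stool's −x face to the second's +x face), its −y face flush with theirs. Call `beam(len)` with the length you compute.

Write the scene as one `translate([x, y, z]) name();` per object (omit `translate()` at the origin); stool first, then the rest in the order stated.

stool();
translate([1092, 0, 0]) stool();
translate([0, 0, 427]) beam(1404);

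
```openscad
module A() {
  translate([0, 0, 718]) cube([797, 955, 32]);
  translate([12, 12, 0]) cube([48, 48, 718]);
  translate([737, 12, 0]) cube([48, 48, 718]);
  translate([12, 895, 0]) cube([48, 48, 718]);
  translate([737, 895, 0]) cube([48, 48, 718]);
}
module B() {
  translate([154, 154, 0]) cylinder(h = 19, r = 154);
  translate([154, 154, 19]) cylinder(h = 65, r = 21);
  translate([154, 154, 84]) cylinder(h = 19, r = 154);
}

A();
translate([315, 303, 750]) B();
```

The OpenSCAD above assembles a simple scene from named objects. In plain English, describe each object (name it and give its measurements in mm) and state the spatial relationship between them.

A is a table with a 797×955 mm rectangular top, 32 mm thick, top surface at z = 750 mm, supported by four 48×48 mm square legs, each inset 12 mm from the nearest pair of top edges, running from the floor.

B is a spool: two coaxial disc flanges of radius 154 mm and thickness 19 mm, joined by a core cylinder of radius 21 mm and height 65 mm. The lower flange rests on z = 0 and the three cylinders share a vertical axis.

The spool is on top of the table.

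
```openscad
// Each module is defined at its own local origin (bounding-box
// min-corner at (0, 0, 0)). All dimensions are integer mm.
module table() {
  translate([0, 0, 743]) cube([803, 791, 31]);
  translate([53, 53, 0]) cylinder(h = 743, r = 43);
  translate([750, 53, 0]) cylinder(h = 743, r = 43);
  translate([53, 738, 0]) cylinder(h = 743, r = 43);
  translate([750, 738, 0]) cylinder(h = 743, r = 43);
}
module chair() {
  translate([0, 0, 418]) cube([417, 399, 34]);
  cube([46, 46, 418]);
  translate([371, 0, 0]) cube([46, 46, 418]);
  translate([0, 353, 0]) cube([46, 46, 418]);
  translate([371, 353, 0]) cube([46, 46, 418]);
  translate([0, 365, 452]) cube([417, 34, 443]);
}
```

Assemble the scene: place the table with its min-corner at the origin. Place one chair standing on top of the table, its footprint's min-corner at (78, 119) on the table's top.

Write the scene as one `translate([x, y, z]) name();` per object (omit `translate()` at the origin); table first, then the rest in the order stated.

table();
translate([78, 119, 774]) chair();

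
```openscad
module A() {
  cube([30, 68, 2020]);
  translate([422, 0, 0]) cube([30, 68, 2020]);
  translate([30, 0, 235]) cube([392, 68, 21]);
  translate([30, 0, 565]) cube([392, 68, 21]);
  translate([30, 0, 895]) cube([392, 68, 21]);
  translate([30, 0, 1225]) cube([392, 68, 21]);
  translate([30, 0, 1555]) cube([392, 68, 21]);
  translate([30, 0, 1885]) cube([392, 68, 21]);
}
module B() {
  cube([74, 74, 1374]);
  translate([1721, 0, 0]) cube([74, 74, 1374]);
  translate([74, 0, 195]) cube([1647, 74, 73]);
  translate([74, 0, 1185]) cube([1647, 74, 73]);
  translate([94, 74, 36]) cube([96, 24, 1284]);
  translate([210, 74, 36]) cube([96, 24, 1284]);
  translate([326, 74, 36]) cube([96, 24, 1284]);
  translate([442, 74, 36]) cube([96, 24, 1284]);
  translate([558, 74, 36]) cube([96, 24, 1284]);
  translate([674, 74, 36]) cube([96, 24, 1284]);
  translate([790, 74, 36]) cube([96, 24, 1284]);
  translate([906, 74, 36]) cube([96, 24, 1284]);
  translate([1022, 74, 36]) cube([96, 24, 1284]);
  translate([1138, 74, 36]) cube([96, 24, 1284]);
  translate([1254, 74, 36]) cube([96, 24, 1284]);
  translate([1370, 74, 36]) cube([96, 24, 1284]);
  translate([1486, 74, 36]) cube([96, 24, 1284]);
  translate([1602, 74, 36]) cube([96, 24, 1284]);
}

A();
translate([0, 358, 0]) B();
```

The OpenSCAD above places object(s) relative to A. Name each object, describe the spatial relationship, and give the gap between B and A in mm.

A is a ladder. B is a fence section. The fence section is on the floor beside the ladder on its +y side. The gap between the fence section and the ladder is 290 mm.

The fence section's nearest face is 290 mm from the ladder's +y face.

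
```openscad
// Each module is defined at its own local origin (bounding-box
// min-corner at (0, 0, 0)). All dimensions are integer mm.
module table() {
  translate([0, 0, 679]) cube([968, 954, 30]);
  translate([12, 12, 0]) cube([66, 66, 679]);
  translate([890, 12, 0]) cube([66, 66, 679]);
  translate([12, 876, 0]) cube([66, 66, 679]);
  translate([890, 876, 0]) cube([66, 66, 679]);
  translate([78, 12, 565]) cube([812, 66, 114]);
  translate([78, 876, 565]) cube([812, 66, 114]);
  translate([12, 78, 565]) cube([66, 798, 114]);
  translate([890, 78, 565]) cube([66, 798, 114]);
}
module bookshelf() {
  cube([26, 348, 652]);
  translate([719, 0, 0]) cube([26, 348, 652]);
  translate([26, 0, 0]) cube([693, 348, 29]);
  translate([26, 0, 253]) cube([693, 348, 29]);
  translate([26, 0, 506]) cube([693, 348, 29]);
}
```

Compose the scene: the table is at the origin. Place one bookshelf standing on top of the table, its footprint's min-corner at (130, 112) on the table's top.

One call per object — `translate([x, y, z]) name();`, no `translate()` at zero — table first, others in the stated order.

table();
translate([130, 112, 709]) bookshelf();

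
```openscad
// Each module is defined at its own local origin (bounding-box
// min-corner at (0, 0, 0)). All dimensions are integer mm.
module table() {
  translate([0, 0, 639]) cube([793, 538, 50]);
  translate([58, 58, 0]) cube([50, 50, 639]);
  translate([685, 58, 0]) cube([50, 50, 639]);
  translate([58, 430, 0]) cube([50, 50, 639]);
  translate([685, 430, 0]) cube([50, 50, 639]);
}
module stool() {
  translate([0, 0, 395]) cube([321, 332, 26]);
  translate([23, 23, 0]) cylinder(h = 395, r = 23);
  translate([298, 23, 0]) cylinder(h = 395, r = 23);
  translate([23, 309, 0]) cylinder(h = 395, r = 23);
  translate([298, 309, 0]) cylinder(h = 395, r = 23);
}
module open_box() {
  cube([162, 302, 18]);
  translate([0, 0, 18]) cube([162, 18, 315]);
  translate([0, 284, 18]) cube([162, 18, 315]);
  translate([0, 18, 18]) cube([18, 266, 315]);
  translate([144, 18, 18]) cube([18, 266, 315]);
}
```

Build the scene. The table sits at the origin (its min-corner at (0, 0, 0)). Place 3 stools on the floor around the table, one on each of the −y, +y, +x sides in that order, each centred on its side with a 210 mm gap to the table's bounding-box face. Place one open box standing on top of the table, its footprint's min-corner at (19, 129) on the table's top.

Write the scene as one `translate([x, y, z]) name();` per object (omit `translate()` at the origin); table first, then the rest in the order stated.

table();
translate([236, -542, 0]) stool();
translate([236, 748, 0]) stool();
translate([1003, 103, 0]) stool();
translate([19, 129, 689]) open_box();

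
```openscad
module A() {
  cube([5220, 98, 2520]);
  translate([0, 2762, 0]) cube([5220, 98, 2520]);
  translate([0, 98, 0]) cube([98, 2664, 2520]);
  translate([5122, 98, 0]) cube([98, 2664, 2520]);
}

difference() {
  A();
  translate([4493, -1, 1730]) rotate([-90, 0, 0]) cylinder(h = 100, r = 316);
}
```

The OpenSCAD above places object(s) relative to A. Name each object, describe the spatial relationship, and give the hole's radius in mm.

The subtracted cylinder has r = 316 mm.

A is a house frame. The house frame has a circular hole through its front wall. The hole's radius is 316 mm.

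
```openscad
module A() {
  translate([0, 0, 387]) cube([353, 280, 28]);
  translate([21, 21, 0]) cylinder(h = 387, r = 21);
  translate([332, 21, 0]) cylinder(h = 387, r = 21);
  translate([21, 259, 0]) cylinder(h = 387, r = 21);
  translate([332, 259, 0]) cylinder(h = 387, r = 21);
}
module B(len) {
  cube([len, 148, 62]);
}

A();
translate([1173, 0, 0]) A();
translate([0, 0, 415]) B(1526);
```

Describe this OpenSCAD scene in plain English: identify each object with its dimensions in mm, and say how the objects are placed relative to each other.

A is a simple wooden stool: a rectangular seat 353 mm (x) by 280 mm (y), 28 mm thick, top face at z = 415 mm, on four round legs, each 42 mm in diameter. The legs rest on z = 0, each leg's axis is inset half a diameter from the nearest pair of seat edges (so the leg's bounding box is flush with the corner).

B is a rectangular beam 1526 mm long (x), 148 mm deep (y), 62 mm thick (z).

The beam spans the tops of two stools placed 820 mm apart, resting at z = 415 mm.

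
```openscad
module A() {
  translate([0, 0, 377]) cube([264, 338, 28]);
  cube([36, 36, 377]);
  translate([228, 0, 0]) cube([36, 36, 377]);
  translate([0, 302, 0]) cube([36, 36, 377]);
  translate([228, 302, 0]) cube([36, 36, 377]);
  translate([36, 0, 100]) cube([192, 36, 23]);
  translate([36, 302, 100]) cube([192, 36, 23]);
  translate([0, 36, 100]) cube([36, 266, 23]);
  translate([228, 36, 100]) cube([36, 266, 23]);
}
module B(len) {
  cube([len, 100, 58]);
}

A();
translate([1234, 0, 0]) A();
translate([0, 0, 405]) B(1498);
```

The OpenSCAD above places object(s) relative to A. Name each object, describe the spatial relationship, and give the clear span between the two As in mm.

A is a stool. B is a beam. A beam spans the tops of two stools. The clear span between the two stools is 970 mm.

Second stool starts at x = 1234; first ends at x = 264; clear span = 1234 − 264 = 970 mm.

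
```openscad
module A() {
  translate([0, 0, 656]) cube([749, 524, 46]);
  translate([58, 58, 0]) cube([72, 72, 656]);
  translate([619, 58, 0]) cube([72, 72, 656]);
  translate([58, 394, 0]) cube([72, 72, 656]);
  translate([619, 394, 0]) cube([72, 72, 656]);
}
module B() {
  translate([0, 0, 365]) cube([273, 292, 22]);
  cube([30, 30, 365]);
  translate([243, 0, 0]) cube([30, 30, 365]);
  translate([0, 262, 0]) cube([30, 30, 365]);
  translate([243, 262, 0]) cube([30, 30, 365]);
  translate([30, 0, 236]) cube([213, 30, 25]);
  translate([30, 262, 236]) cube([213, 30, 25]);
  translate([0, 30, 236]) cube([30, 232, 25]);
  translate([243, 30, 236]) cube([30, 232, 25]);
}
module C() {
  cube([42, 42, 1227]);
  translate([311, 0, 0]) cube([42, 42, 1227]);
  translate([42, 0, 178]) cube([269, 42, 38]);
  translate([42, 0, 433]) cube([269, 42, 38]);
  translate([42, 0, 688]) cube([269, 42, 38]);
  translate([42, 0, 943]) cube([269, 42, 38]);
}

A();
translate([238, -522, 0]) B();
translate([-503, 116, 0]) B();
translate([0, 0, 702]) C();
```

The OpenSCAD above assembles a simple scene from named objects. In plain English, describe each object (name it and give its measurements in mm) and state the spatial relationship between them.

A is a table with a 749×524 mm rectangular top, 46 mm thick, top surface at z = 702 mm, supported by four 72×72 mm square legs, each inset 58 mm from the nearest pair of top edges, running from the floor.

B is a four-legged stool. The seat is a 273×292×22 mm slab whose top surface is at z = 387 mm; four square legs, each 30×30 mm in cross-section, run from the floor (z = 0) to the underside of the seat, each flush with a corner of the seat. Four stretchers, 30 mm wide and 25 mm tall, connect adjacent legs with their undersides at z = 236 mm, each running between the inner faces of the legs it joins and aligned with the legs' outer faces on the other axis.

C is a wooden ladder with two side rails of 42×42 mm section and 1227 mm height, set 353 mm apart overall. Between them run 4 rectangular rungs (42 mm deep, 38 mm thick), front faces flush with the rails' −y face. The bottom of the first rung is 178 mm above the floor and each subsequent rung is 255 mm higher than the one below.

Two stools sit around the table at the −y, −x sides. The ladder is on top of the table.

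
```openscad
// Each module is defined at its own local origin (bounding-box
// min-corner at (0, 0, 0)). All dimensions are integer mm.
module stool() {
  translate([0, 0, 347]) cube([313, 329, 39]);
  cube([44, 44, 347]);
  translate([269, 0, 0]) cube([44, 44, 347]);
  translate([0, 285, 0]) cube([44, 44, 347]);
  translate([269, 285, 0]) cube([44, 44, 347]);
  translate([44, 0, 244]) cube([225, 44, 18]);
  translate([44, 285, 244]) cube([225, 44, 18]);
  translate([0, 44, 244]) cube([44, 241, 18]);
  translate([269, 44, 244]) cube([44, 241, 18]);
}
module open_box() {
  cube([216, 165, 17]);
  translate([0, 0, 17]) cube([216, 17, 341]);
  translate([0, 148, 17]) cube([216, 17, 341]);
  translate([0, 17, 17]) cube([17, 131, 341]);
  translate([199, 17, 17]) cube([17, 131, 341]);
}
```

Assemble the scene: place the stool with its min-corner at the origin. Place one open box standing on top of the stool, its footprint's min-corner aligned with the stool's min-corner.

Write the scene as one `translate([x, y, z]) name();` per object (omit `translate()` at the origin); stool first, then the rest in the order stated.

stool();
translate([0, 0, 386]) open_box();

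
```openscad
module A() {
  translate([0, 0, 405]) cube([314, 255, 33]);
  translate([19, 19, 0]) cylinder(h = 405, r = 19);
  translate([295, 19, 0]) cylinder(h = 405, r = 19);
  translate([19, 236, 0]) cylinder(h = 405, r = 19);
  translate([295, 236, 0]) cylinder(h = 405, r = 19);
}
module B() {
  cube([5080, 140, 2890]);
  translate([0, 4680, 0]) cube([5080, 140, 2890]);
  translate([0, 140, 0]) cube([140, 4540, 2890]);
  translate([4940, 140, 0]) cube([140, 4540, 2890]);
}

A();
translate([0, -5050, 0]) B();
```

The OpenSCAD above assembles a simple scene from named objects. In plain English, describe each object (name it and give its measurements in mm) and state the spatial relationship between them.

A is a four-legged stool. The seat is 314×255 mm, 33 mm thick, top at z = 438 mm. It stands on four round legs, each 38 mm in diameter, from z = 0 to the seat underside, each leg's axis is inset half a diameter from the nearest pair of seat edges (so the leg's bounding box is flush with the corner).

B is a box-shaped house frame (walls only): outside footprint 5080×4820 mm, wall height 2890 mm, wall thickness 140 mm. The two y-facing walls run the full x-width; the two x-facing walls fit between the inner faces of the y-facing walls.

The house frame is on the floor beside the stool on its −y side.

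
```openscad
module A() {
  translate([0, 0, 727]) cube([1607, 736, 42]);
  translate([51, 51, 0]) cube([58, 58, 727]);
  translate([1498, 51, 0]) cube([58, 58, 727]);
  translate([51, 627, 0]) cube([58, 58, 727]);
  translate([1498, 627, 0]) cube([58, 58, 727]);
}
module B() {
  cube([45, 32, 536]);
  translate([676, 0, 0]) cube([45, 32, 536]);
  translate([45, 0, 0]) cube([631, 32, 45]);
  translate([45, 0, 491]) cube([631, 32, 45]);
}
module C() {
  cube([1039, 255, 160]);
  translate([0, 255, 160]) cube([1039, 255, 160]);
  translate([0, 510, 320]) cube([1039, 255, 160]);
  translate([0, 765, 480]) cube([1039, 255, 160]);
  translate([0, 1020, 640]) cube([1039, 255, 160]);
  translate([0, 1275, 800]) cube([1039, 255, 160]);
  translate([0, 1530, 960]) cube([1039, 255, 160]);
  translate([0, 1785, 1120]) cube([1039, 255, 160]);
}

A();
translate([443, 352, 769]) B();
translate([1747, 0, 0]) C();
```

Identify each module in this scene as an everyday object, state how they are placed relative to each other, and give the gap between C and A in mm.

The staircase's nearest face is 140 mm from the table's +x face.

A is a table. B is a picture frame. C is a staircase. The picture frame is on top of the table, centred. The staircase is on the floor beside the table on its +x side. The gap between the staircase and the table is 140 mm.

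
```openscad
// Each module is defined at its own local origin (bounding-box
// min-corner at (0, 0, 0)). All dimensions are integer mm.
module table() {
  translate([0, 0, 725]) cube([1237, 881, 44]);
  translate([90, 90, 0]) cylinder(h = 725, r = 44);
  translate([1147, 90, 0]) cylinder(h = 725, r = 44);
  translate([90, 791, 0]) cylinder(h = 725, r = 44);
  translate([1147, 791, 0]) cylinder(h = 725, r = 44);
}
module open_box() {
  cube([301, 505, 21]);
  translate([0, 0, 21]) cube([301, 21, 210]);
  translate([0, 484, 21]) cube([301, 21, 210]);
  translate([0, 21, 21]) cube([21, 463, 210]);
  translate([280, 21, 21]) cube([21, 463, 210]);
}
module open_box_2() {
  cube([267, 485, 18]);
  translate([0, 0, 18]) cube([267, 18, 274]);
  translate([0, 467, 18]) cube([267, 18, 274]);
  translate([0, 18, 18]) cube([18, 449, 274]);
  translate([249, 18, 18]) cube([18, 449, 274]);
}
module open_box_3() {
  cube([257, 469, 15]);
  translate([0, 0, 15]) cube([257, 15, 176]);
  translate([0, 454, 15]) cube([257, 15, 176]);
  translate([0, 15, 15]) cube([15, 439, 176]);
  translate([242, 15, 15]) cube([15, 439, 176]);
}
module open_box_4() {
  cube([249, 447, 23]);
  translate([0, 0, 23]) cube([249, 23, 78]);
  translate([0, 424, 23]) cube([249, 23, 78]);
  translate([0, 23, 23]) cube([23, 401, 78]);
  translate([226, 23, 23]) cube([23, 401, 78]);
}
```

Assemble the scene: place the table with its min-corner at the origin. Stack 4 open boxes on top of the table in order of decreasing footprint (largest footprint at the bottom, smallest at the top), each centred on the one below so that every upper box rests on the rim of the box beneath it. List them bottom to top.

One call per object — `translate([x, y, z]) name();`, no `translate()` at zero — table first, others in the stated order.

table();
translate([468, 188, 769]) open_box();
translate([485, 198, 1000]) open_box_2();
translate([490, 206, 1292]) open_box_3();
translate([494, 217, 1483]) open_box_4();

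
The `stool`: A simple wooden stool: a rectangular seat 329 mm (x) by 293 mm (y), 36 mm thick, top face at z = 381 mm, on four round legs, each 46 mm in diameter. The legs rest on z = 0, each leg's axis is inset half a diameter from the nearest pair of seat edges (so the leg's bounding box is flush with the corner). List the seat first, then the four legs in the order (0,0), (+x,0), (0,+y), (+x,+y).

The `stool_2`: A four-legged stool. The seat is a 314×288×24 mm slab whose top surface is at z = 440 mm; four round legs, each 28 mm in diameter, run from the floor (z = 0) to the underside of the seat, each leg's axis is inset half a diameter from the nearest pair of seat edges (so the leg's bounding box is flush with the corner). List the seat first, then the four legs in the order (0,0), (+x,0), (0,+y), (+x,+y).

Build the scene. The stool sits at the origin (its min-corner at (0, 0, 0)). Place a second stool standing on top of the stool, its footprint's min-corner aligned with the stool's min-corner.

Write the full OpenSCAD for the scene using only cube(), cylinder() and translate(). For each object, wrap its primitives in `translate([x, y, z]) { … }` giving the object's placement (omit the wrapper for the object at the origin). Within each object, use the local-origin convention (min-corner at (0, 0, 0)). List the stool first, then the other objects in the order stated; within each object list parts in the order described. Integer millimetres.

translate([0, 0, 345]) cube([329, 293, 36]);
translate([23, 23, 0]) cylinder(h = 345, r = 23);
translate([306, 23, 0]) cylinder(h = 345, r = 23);
translate([23, 270, 0]) cylinder(h = 345, r = 23);
translate([306, 270, 0]) cylinder(h = 345, r = 23);
translate([0, 0, 381]) {
  translate([0, 0, 416]) cube([314, 288, 24]);
  translate([14, 14, 0]) cylinder(h = 416, r = 14);
  translate([300, 14, 0]) cylinder(h = 416, r = 14);
  translate([14, 274, 0]) cylinder(h = 416, r = 14);
  translate([300, 274, 0]) cylinder(h = 416, r = 14);
}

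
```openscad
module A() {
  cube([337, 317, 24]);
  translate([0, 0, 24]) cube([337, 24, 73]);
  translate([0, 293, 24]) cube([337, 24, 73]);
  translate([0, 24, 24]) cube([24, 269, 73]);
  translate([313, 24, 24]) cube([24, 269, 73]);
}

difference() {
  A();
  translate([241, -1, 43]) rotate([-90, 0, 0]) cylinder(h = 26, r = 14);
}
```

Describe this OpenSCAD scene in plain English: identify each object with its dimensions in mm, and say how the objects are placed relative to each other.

A is an open-topped rectangular box: outside dimensions 337×317×97 mm, with a uniform wall and base thickness of 24 mm. The base is a full 337×317 slab on the floor; four walls sit on top of the base. The front and back walls (the −y and +y sides) span the full width; the two side walls fit between them.

The open box has a circular hole of radius 14 mm through its front wall, centred at (x = 241, z = 43).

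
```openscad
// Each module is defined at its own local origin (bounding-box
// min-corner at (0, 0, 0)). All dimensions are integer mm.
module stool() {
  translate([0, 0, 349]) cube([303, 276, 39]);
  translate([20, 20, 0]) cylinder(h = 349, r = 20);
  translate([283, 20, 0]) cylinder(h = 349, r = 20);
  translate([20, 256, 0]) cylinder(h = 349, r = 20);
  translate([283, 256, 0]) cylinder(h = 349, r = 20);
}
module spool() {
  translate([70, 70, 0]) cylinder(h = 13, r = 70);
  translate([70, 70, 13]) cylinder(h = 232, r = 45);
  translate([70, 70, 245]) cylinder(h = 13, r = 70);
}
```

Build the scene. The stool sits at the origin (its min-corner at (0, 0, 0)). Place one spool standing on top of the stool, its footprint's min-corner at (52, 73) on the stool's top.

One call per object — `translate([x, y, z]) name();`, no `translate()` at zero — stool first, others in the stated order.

stool();
translate([52, 73, 388]) spool();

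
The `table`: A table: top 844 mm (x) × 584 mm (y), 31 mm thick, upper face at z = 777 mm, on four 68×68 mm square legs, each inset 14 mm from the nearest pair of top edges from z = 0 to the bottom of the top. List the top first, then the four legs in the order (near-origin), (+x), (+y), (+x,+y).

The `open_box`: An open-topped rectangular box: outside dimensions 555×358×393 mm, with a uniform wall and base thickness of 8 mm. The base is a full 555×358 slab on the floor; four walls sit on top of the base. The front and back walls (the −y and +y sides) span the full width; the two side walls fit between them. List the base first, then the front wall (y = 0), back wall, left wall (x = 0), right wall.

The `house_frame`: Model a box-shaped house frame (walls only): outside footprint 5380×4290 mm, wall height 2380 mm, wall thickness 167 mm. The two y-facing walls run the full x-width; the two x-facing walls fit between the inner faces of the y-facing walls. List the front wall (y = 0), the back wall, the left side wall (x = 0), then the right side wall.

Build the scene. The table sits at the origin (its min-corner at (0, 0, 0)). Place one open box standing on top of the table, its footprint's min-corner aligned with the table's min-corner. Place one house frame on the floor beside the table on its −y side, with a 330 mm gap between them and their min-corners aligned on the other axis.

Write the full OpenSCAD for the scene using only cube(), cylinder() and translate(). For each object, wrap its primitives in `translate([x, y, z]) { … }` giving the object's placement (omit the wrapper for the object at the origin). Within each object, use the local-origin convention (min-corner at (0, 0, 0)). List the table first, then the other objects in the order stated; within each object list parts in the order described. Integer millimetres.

translate([0, 0, 746]) cube([844, 584, 31]);
translate([14, 14, 0]) cube([68, 68, 746]);
translate([762, 14, 0]) cube([68, 68, 746]);
translate([14, 502, 0]) cube([68, 68, 746]);
translate([762, 502, 0]) cube([68, 68, 746]);
translate([0, 0, 777]) {
  cube([555, 358, 8]);
  translate([0, 0, 8]) cube([555, 8, 385]);
  translate([0, 350, 8]) cube([555, 8, 385]);
  translate([0, 8, 8]) cube([8, 342, 385]);
  translate([547, 8, 8]) cube([8, 342, 385]);
}
translate([0, -4620, 0]) {
  cube([5380, 167, 2380]);
  translate([0, 4123, 0]) cube([5380, 167, 2380]);
  translate([0, 167, 0]) cube([167, 3956, 2380]);
  translate([5213, 167, 0]) cube([167, 3956, 2380]);
}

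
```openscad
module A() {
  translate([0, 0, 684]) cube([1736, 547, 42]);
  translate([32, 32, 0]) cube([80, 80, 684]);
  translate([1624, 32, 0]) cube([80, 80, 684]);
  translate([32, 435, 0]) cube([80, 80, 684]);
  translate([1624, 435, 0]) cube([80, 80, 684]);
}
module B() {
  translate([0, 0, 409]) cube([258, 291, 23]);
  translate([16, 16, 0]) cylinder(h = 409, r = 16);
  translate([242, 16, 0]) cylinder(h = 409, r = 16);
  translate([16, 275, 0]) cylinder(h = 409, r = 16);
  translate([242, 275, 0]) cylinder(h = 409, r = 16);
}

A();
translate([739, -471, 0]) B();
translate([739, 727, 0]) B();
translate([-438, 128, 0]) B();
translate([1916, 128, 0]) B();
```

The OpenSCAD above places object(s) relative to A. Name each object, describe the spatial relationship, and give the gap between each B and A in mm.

Each stool's nearest face is 180 mm from the table's bounding box.

A is a table. B is a stool. Four stools sit around the table at the −y, +y, −x, +x sides. The gap between each stool and the table is 180 mm.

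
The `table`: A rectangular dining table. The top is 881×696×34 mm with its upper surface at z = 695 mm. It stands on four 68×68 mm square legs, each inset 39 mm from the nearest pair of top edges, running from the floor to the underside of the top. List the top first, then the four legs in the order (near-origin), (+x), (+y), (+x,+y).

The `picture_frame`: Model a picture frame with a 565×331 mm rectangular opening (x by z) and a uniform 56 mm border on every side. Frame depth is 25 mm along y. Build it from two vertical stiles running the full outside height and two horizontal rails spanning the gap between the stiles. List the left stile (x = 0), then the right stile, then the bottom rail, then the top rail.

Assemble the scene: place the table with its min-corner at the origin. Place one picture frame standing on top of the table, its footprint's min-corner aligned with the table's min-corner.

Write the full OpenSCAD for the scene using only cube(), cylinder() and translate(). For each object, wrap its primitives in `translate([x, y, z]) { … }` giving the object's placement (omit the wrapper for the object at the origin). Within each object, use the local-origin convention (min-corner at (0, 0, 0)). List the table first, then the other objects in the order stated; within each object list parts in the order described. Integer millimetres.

translate([0, 0, 661]) cube([881, 696, 34]);
translate([39, 39, 0]) cube([68, 68, 661]);
translate([774, 39, 0]) cube([68, 68, 661]);
translate([39, 589, 0]) cube([68, 68, 661]);
translate([774, 589, 0]) cube([68, 68, 661]);
translate([0, 0, 695]) {
  cube([56, 25, 443]);
  translate([621, 0, 0]) cube([56, 25, 443]);
  translate([56, 0, 0]) cube([565, 25, 56]);
  translate([56, 0, 387]) cube([565, 25, 56]);
}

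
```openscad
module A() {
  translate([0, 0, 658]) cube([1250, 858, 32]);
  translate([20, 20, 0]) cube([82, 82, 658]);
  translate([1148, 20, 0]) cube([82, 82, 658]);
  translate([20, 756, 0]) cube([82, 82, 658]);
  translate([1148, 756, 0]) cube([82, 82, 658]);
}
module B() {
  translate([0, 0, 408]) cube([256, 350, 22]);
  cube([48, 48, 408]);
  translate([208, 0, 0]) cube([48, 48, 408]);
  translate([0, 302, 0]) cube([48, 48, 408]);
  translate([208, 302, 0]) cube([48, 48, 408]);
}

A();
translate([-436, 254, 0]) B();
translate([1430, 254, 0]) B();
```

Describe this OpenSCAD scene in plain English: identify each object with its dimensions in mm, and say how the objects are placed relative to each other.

A is a table with a 1250×858 mm rectangular top, 32 mm thick, top surface at z = 690 mm, supported by four 82×82 mm square legs, each inset 20 mm from the nearest pair of top edges, running from the floor.

B is a four-legged stool. The seat is a 256×350×22 mm slab whose top surface is at z = 430 mm; four square legs, each 48×48 mm in cross-section, run from the floor (z = 0) to the underside of the seat, each flush with a corner of the seat.

Two stools sit around the table at the −x, +x sides.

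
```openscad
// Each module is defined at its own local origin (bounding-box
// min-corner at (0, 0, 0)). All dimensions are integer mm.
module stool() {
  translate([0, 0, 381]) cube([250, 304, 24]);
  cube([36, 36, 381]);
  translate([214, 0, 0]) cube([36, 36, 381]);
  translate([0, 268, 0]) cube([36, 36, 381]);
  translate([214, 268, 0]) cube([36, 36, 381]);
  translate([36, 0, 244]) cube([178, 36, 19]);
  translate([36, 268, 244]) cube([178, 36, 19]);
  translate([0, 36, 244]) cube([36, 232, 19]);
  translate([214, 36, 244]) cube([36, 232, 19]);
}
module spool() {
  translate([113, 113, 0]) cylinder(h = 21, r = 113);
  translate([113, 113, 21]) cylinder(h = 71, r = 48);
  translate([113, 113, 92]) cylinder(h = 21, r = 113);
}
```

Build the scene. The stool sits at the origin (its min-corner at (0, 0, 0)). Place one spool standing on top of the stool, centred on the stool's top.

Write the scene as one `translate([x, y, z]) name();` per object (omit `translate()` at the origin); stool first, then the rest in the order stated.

stool();
translate([12, 39, 405]) spool();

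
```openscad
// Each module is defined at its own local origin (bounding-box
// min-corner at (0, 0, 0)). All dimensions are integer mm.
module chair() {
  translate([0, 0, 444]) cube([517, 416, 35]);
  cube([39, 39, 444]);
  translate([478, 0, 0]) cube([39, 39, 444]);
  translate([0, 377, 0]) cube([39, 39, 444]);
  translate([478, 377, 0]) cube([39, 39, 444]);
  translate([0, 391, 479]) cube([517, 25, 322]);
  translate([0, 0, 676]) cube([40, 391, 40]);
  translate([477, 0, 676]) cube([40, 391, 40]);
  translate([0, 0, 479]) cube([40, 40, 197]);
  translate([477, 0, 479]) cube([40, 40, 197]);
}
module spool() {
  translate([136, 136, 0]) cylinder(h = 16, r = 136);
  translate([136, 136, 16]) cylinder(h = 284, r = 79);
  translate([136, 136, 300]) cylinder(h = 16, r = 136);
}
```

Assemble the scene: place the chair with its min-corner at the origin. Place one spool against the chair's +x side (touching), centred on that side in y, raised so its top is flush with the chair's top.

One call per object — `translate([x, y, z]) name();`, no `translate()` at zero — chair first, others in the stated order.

chair();
translate([517, 72, 485]) spool();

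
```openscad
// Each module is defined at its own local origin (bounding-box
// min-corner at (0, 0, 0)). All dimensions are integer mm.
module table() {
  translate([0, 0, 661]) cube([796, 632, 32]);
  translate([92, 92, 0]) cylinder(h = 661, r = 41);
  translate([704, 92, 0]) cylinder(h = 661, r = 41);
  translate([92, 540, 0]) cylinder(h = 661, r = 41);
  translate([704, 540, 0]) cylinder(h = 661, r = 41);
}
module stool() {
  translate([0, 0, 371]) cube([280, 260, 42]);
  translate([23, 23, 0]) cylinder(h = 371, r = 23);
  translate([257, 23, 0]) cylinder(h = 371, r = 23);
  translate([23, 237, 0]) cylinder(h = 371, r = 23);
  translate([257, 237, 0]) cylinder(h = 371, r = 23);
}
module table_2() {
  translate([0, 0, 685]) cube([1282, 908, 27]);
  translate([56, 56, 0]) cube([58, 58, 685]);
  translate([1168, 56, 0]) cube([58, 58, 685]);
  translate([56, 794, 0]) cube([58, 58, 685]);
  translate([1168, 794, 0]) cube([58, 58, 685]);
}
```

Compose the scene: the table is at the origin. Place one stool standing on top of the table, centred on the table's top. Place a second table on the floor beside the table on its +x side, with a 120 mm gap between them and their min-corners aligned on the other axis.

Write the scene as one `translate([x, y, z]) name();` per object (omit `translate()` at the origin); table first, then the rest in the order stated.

table();
translate([258, 186, 693]) stool();
translate([916, 0, 0]) table_2();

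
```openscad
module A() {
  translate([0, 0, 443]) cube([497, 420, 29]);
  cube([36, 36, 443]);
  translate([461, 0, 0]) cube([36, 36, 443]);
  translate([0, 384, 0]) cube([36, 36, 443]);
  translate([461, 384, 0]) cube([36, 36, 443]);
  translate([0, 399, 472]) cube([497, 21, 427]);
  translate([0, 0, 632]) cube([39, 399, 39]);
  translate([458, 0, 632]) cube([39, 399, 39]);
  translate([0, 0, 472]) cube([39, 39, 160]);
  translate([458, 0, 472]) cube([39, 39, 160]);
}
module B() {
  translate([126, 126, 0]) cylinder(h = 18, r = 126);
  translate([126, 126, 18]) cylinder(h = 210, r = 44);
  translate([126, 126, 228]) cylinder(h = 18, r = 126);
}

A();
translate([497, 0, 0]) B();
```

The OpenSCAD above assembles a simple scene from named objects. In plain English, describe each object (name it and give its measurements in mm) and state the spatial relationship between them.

A is a chair: 497×420 mm seat, 29 mm thick, top at z = 472 mm, on four 36 mm square corner legs flush with the seat edges. A 21 mm thick backrest slab spans the full seat width, extending 427 mm above the seat top, its back face flush with the seat's +y edge. Two armrests of 39×39 mm section run along each side from the seat's front edge to the front of the backrest, top faces 199 mm above the seat top and outer faces flush with the seat's x-edges; a 39×39 mm post under the front of each armrest stands on the seat at the front corner.

B is a spool: two coaxial disc flanges of radius 126 mm and thickness 18 mm, joined by a core cylinder of radius 44 mm and height 210 mm. The lower flange rests on z = 0 and the three cylinders share a vertical axis.

The spool is against the chair's +x side, with their −y faces flush.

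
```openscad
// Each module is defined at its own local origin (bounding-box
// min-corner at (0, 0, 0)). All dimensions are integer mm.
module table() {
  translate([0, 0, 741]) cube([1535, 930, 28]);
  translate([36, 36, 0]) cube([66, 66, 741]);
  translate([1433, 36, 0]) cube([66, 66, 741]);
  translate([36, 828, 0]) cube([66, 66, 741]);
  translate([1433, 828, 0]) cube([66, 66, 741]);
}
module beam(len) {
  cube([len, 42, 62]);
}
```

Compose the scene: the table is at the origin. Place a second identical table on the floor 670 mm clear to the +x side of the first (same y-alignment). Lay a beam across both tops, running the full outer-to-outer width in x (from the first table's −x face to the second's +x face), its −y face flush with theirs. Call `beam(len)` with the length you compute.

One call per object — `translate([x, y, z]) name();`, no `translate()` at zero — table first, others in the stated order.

table();
translate([2205, 0, 0]) table();
translate([0, 0, 769]) beam(3740);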